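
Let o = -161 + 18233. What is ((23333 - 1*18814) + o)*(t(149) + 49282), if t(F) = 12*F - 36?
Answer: 1152909094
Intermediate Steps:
o = 18072
t(F) = -36 + 12*F
((23333 - 1*18814) + o)*(t(149) + 49282) = ((23333 - 1*18814) + 18072)*((-36 + 12*149) + 49282) = ((23333 - 18814) + 18072)*((-36 + 1788) + 49282) = (4519 + 18072)*(1752 + 49282) = 22591*51034 = 1152909094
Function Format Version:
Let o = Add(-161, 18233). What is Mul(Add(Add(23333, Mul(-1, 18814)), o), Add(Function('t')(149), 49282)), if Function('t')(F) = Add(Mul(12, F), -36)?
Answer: 1152909094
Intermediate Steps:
o = 18072
Function('t')(F) = Add(-36, Mul(12, F))
Mul(Add(Add(23333, Mul(-1, 18814)), o), Add(Function('t')(149), 49282)) = Mul(Add(Add(23333, Mul(-1, 18814)), 18072), Add(Add(-36, Mul(12, 149)), 49282)) = Mul(Add(Add(23333, -18814), 18072), Add(Add(-36, 1788), 49282)) = Mul(Add(4519, 18072), Add(1752, 49282)) = Mul(22591, 51034) = 1152909094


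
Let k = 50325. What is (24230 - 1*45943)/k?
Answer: -21713/50325 ≈ -0.43146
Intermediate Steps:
(24230 - 1*45943)/k = (24230 - 1*45943)/50325 = (24230 - 45943)*(1/50325) = -21713*1/50325 = -21713/50325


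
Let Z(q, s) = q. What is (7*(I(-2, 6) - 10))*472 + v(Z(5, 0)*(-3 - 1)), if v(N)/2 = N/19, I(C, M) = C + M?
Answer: -376696/19 ≈ -19826.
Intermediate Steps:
v(N) = 2*N/19 (v(N) = 2*(N/19) = 2*N/19)
(7*(I(-2, 6) - 10))*472 + v(Z(5, 0)*(-3 - 1)) = (7*((-2 + 6) - 10))*472 + 2*(5*(-3 - 1))/19 = (7*(4 - 10))*472 + 2*(5*(-4))/19 = (7*(-6))*472 + (2/19)*(-20) = -42*472 - 40/19 = -19824 - 40/19 = -376696/19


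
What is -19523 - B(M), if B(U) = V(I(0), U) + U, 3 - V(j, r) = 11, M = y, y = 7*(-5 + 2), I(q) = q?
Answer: -19494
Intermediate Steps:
y = -21 (y = 7*(-3) = -21)
M = -21
V(j, r) = -8 (V(j, r) = 3 - 1*11 = 3 - 11 = -8)
B(U) = -8 + U
-19523 - B(M) = -19523 - (-8 - 21) = -19523 - 1*(-29) = -19523 + 29 = -19494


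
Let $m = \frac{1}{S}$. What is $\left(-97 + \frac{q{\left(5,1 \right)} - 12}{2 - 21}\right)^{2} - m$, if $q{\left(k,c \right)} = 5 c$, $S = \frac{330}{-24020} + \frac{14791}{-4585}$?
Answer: $\frac{17182163083646}{1840031801} \approx 9338.0$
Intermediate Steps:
$S = - \frac{5097041}{1573310}$ ($S = 330 \left(- \frac{1}{24020}\right) + 14791 \left(- \frac{1}{4585}\right) = - \frac{33}{2402} - \frac{2113}{655} = - \frac{5097041}{1573310} \approx -3.2397$)
$m = - \frac{1573310}{5097041}$ ($m = \frac{1}{- \frac{5097041}{1573310}} = - \frac{1573310}{5097041} \approx -0.30867$)
$\left(-97 + \frac{q{\left(5,1 \right)} - 12}{2 - 21}\right)^{2} - m = \left(-97 + \frac{5 \cdot 1 - 12}{2 - 21}\right)^{2} - - \frac{1573310}{5097041} = \left(-97 + \frac{5 - 12}{-19}\right)^{2} + \frac{1573310}{5097041} = \left(-97 - - \frac{7}{19}\right)^{2} + \frac{1573310}{5097041} = \left(-97 + \frac{7}{19}\right)^{2} + \frac{1573310}{5097041} = \left(- \frac{1836}{19}\right)^{2} + \frac{1573310}{5097041} = \frac{3370896}{361} + \frac{1573310}{5097041} = \frac{17182163083646}{1840031801}$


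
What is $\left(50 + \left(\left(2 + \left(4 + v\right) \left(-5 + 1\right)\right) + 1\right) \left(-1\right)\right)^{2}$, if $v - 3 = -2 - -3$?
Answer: $6241$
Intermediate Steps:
$v = 4$ ($v = 3 - -1 = 3 + \left(-2 + 3\right) = 3 + 1 = 4$)
$\left(50 + \left(\left(2 + \left(4 + v\right) \left(-5 + 1\right)\right) + 1\right) \left(-1\right)\right)^{2} = \left(50 + \left(\left(2 + \left(4 + 4\right) \left(-5 + 1\right)\right) + 1\right) \left(-1\right)\right)^{2} = \left(50 + \left(\left(2 + 8 \left(-4\right)\right) + 1\right) \left(-1\right)\right)^{2} = \left(50 + \left(\left(2 - 32\right) + 1\right) \left(-1\right)\right)^{2} = \left(50 + \left(-30 + 1\right) \left(-1\right)\right)^{2} = \left(50 - -29\right)^{2} = \left(50 + 29\right)^{2} = 79^{2} = 6241$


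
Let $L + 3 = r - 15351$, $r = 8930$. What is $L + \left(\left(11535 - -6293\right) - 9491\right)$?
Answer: $1913$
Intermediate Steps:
$L = -6424$ ($L = -3 + \left(8930 - 15351\right) = -3 - 6421 = -6424$)
$L + \left(\left(11535 - -6293\right) - 9491\right) = -6424 + \left(\left(11535 - -6293\right) - 9491\right) = -6424 + \left(\left(11535 + 6293\right) - 9491\right) = -6424 + \left(17828 - 9491\right) = -6424 + 8337 = 1913$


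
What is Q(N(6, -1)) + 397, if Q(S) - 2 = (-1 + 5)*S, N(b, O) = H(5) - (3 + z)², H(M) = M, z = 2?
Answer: 319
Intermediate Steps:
N(b, O) = -20 (N(b, O) = 5 - (3 + 2)² = 5 - 1*5² = 5 - 1*25 = 5 - 25 = -20)
Q(S) = 2 + 4*S (Q(S) = 2 + (-1 + 5)*S = 2 + 4*S)
Q(N(6, -1)) + 397 = (2 + 4*(-20)) + 397 = (2 - 80) + 397 = -78 + 397 = 319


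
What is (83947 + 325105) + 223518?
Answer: 632570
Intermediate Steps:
(83947 + 325105) + 223518 = 409052 + 223518 = 632570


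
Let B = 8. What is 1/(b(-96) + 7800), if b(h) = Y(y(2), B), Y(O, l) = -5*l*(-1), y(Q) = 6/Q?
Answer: 1/7840 ≈ 0.00012755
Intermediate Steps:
Y(O, l) = 5*l
b(h) = 40 (b(h) = 5*8 = 40)
1/(b(-96) + 7800) = 1/(40 + 7800) = 1/7840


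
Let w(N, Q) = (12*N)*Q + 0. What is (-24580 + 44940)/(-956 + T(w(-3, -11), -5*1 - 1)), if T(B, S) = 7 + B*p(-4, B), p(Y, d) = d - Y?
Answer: 20360/157451 ≈ 0.12931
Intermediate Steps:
w(N, Q) = 12*N*Q (w(N, Q) = 12*N*Q + 0 = 12*N*Q)
T(B, S) = 7 + B*(4 + B) (T(B, S) = 7 + B*(B - 1*(-4)) = 7 + B*(B + 4) = 7 + B*(4 + B))
(-24580 + 44940)/(-956 + T(w(-3, -11), -5*1 - 1)) = (-24580 + 44940)/(-956 + (7 + (12*(-3)*(-11))*(4 + 12*(-3)*(-11)))) = 20360/(-956 + (7 + 396*(4 + 396))) = 20360/(-956 + (7 + 396*400)) = 20360/(-956 + (7 + 158400)) = 20360/(-956 + 158407) = 20360/157451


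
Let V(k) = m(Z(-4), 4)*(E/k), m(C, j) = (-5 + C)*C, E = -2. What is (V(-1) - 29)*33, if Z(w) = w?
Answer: 1419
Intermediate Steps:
m(C, j) = C*(-5 + C)
V(k) = -72/k (V(k) = (-4*(-5 - 4))*(-2/k) = (-4*(-9))*(-2/k) = 36*(-2/k) = -72/k)
(V(-1) - 29)*33 = (-72/(-1) - 29)*33 = (-72*(-1) - 29)*33 = (72 - 29)*33 = 43*33 = 1419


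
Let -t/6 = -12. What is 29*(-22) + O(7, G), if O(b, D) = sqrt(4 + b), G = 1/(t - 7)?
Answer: -638 + sqrt(11) ≈ -634.68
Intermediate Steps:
t = 72 (t = -6*(-12) = 72)
G = 1/65 (G = 1/(72 - 7) = 1/65 ≈ 0.015385)
29*(-22) + O(7, G) = 29*(-22) + sqrt(4 + 7) = -638 + sqrt(11)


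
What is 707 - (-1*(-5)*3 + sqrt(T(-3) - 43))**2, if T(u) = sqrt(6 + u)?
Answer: 707 - (15 + I*sqrt(43 - sqrt(3)))**2 ≈ 523.27 - 192.72*I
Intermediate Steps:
707 - (-1*(-5)*3 + sqrt(T(-3) - 43))**2 = 707 - (-1*(-5)*3 + sqrt(sqrt(6 - 3) - 43))**2 = 707 - (5*3 + sqrt(sqrt(3) - 43))**2 = 707 - (15 + sqrt(-43 + sqrt(3)))**2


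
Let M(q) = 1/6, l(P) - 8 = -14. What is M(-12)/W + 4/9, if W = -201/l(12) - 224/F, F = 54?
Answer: 6421/14265 ≈ 0.45012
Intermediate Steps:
l(P) = -6 (l(P) = 8 - 14 = -6)
M(q) = ⅙
W = 1585/54 (W = -201/(-6) - 224/54 = -201*(-⅙) - 224*1/54 = 67/2 - 112/27 = 1585/54 ≈ 29.352)
M(-12)/W + 4/9 = 1/(6*(1585/54)) + 4/9 = (⅙)*(54/1585) + 4*(⅑) = 9/1585 + 4/9 = 6421/14265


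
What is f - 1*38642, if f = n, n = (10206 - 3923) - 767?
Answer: -33126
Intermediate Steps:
n = 5516 (n = 6283 - 767 = 5516)
f = 5516
f - 1*38642 = 5516 - 1*38642 = 5516 - 38642 = -33126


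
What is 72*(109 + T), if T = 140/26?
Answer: 107064/13 ≈ 8235.7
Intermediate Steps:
T = 70/13 (T = 140*(1/26) = 70/13 ≈ 5.3846)
72*(109 + T) = 72*(109 + 70/13) = 72*(1487/13) = 107064/13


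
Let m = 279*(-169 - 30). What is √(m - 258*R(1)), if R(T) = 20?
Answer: I*√60681 ≈ 246.34*I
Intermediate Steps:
m = -55521 (m = 279*(-199) = -55521)
√(m - 258*R(1)) = √(-55521 - 258*20) = √(-55521 - 5160) = √(-60681) = I*√60681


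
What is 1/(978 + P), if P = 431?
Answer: 1/1409 ≈ 0.00070972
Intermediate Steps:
1/(978 + P) = 1/(978 + 431) = 1/1409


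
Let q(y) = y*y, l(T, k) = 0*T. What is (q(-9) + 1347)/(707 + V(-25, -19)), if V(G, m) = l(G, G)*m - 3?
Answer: 357/176 ≈ 2.0284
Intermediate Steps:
l(T, k) = 0
q(y) = y**2
V(G, m) = -3 (V(G, m) = 0*m - 3 = 0 - 3 = -3)
(q(-9) + 1347)/(707 + V(-25, -19)) = ((-9)**2 + 1347)/(707 - 3) = (81 + 1347)/704 = 1428*(1/704) = 357/176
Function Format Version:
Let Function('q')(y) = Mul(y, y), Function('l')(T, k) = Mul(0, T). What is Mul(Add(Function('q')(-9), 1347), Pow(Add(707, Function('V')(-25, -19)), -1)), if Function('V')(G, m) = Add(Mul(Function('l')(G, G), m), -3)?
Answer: Rational(357, 176) ≈ 2.0284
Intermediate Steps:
Function('l')(T, k) = 0
Function('q')(y) = Pow(y, 2)
Function('V')(G, m) = -3 (Function('V')(G, m) = Add(Mul(0, m), -3) = Add(0, -3) = -3)
Mul(Add(Function('q')(-9), 1347), Pow(Add(707, Function('V')(-25, -19)), -1)) = Mul(Add(Pow(-9, 2), 1347), Pow(Add(707, -3), -1)) = Mul(Add(81, 1347), Pow(704, -1)) = Mul(1428, Rational(1, 704)) = Rational(357, 176)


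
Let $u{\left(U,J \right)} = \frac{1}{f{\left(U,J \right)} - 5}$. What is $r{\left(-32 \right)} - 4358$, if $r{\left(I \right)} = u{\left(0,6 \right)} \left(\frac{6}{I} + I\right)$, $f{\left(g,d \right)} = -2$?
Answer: $- \frac{487581}{112} \approx -4353.4$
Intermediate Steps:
$u{\left(U,J \right)} = - \frac{1}{7}$ ($u{\left(U,J \right)} = \frac{1}{-2 - 5} = \frac{1}{-7} = - \frac{1}{7}$)
$r{\left(I \right)} = - \frac{6}{7 I} - \frac{I}{7}$ ($r{\left(I \right)} = - \frac{\frac{6}{I} + I}{7} = - \frac{I + \frac{6}{I}}{7} = - \frac{6}{7 I} - \frac{I}{7}$)
$r{\left(-32 \right)} - 4358 = \frac{-6 - \left(-32\right)^{2}}{7 \left(-32\right)} - 4358 = \frac{1}{7} \left(- \frac{1}{32}\right) \left(-6 - 1024\right) - 4358 = \frac{1}{7} \left(- \frac{1}{32}\right) \left(-1030\right) - 4358 = \frac{515}{112} - 4358 = - \frac{487581}{112}$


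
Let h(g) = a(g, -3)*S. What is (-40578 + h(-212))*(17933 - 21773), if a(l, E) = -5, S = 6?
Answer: 155934720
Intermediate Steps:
h(g) = -30 (h(g) = -5*6 = -30)
(-40578 + h(-212))*(17933 - 21773) = (-40578 - 30)*(17933 - 21773) = -40608*(-3840) = 155934720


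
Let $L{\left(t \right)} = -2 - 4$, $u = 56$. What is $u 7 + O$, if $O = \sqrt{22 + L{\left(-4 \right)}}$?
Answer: $396$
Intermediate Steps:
$L{\left(t \right)} = -6$ ($L{\left(t \right)} = -2 - 4 = -6$)
$O = 4$ ($O = \sqrt{22 - 6} = \sqrt{16} = 4$)
$u 7 + O = 56 \cdot 7 + 4 = 392 + 4 = 396$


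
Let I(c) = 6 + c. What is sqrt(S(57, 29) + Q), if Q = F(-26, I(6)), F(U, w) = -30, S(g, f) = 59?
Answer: sqrt(29) ≈ 5.3852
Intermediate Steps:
Q = -30
sqrt(S(57, 29) + Q) = sqrt(59 - 30) = sqrt(29)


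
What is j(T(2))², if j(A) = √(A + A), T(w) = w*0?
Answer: 0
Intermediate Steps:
T(w) = 0
j(A) = √2*√A (j(A) = √(2*A) = √2*√A)
j(T(2))² = (√2*√0)² = (√2*0)² = 0² = 0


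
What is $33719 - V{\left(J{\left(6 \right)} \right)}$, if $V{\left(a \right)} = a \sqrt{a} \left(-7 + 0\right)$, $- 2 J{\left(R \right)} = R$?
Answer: $33719 - 21 i \sqrt{3} \approx 33719.0 - 36.373 i$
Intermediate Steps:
$J{\left(R \right)} = - \frac{R}{2}$
$V{\left(a \right)} = - 7 a^{\frac{3}{2}}$ ($V{\left(a \right)} = a^{\frac{3}{2}} \left(-7\right) = - 7 a^{\frac{3}{2}}$)
$33719 - V{\left(J{\left(6 \right)} \right)} = 33719 - - 7 \left(\left(- \frac{1}{2}\right) 6\right)^{\frac{3}{2}} = 33719 - - 7 \left(-3\right)^{\frac{3}{2}} = 33719 - - 7 \left(- 3 i \sqrt{3}\right) = 33719 - 21 i \sqrt{3}$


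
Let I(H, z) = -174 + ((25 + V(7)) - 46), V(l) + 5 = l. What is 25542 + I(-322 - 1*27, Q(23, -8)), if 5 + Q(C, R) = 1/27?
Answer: 25349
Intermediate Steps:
V(l) = -5 + l
Q(C, R) = -134/27 (Q(C, R) = -5 + 1/27 = -134/27)
I(H, z) = -193 (I(H, z) = -174 + ((25 + (-5 + 7)) - 46) = -174 + ((25 + 2) - 46) = -174 + (27 - 46) = -174 - 19 = -193)
25542 + I(-322 - 1*27, Q(23, -8)) = 25542 - 193 = 25349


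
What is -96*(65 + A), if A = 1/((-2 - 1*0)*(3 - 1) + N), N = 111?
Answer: -667776/107 ≈ -6240.9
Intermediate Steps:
A = 1/107 (A = 1/((-2 - 1*0)*(3 - 1) + 111) = 1/((-2 + 0)*2 + 111) = 1/(-2*2 + 111) = 1/(-4 + 111) = 1/107 ≈ 0.0093458)
-96*(65 + A) = -96*(65 + 1/107) = -96*6956/107 = -667776/107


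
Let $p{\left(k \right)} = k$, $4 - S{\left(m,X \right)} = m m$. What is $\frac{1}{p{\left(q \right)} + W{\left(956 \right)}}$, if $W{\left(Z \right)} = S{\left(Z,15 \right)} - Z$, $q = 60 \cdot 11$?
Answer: $- \frac{1}{914228} \approx -1.0938 \cdot 10^{-6}$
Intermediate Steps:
$q = 660$
$S{\left(m,X \right)} = 4 - m^{2}$ ($S{\left(m,X \right)} = 4 - m m = 4 - m^{2}$)
$W{\left(Z \right)} = 4 - Z - Z^{2}$ ($W{\left(Z \right)} = \left(4 - Z^{2}\right) - Z = 4 - Z - Z^{2}$)
$\frac{1}{p{\left(q \right)} + W{\left(956 \right)}} = \frac{1}{660 - 914888} = \frac{1}{-914228} = - \frac{1}{914228}$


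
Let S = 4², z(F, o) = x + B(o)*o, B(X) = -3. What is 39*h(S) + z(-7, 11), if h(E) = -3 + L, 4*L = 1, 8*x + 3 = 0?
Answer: -1125/8 ≈ -140.63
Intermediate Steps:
x = -3/8 (x = -3/8 + (⅛)*0 = -3/8 + 0 = -3/8 ≈ -0.37500)
L = ¼ (L = (¼)*1 = ¼ ≈ 0.25000)
z(F, o) = -3/8 - 3*o
S = 16
h(E) = -11/4 (h(E) = -3 + ¼ = -11/4)
39*h(S) + z(-7, 11) = 39*(-11/4) + (-3/8 - 3*11) = -429/4 + (-3/8 - 33) = -429/4 - 267/8 = -1125/8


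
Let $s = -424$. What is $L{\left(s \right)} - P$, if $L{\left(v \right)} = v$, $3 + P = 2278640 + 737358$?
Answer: $-3016419$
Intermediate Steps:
$P = 3015995$ ($P = -3 + \left(2278640 + 737358\right) = -3 + 3015998 = 3015995$)
$L{\left(s \right)} - P = -424 - 3015995 = -3016419$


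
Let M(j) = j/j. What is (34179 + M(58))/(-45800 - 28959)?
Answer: -34180/74759 ≈ -0.45720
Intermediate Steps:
M(j) = 1
(34179 + M(58))/(-45800 - 28959) = (34179 + 1)/(-45800 - 28959) = 34180/(-74759) = 34180*(-1/74759) = -34180/74759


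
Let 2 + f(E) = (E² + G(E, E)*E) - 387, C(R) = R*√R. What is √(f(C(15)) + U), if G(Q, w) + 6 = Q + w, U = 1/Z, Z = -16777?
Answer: √(2740369792767 - 25332095610*√15)/16777 ≈ 96.889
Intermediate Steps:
U = -1/16777 (U = 1/(-16777) = -1/16777 ≈ -5.9605e-5)
C(R) = R^(3/2)
G(Q, w) = -6 + Q + w (G(Q, w) = -6 + (Q + w) = -6 + Q + w)
f(E) = -389 + E² + E*(-6 + 2*E) (f(E) = -2 + ((E² + (-6 + E + E)*E) - 387) = -2 + ((E² + (-6 + 2*E)*E) - 387) = -2 + ((E² + E*(-6 + 2*E)) - 387) = -2 + (-387 + E² + E*(-6 + 2*E)) = -389 + E² + E*(-6 + 2*E))
√(f(C(15)) + U) = √((-389 - 90*√15 + 3*(15^(3/2))²) - 1/16777) = √((-389 - 90*√15 + 3*(15*√15)²) - 1/16777) = √((-389 - 90*√15 + 3*3375) - 1/16777) = √((-389 - 90*√15 + 10125) - 1/16777) = √((9736 - 90*√15) - 1/16777) = √(163340871/16777 - 90*√15)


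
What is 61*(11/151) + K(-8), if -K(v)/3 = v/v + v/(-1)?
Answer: -3406/151 ≈ -22.556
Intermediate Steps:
K(v) = -3 + 3*v (K(v) = -3*(v/v + v/(-1)) = -3*(1 + v*(-1)) = -3*(1 - v) = -3 + 3*v)
61*(11/151) + K(-8) = 61*(11/151) + (-3 + 3*(-8)) = 61*(11*(1/151)) + (-3 - 24) = 61*(11/151) - 27 = 671/151 - 27 = -3406/151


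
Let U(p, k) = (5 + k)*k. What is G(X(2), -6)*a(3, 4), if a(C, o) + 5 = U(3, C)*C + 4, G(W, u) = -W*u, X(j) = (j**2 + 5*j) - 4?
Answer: 4260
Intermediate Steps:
X(j) = -4 + j**2 + 5*j
U(p, k) = k*(5 + k)
G(W, u) = -W*u
a(C, o) = -1 + C**2*(5 + C) (a(C, o) = -5 + ((C*(5 + C))*C + 4) = -5 + (C**2*(5 + C) + 4) = -5 + (4 + C**2*(5 + C)) = -1 + C**2*(5 + C))
G(X(2), -6)*a(3, 4) = (-1*(-4 + 2**2 + 5*2)*(-6))*(-1 + 3**2*(5 + 3)) = (-1*(-4 + 4 + 10)*(-6))*(-1 + 9*8) = (-1*10*(-6))*(-1 + 72) = 60*71 = 4260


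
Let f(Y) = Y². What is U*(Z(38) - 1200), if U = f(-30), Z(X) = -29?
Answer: -1106100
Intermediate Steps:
U = 900 (U = (-30)² = 900)
U*(Z(38) - 1200) = 900*(-29 - 1200) = 900*(-1229) = -1106100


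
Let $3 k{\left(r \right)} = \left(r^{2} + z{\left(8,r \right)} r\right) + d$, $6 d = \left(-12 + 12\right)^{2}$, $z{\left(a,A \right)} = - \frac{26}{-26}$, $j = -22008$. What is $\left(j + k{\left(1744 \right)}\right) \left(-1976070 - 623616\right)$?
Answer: $-2579976913872$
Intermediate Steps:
$z{\left(a,A \right)} = 1$ ($z{\left(a,A \right)} = \left(-26\right) \left(- \frac{1}{26}\right) = 1$)
$d = 0$ ($d = \frac{\left(-12 + 12\right)^{2}}{6} = \frac{0^{2}}{6} = \frac{1}{6} \cdot 0 = 0$)
$k{\left(r \right)} = \frac{r}{3} + \frac{r^{2}}{3}$ ($k{\left(r \right)} = \frac{\left(r^{2} + 1 r\right) + 0}{3} = \frac{\left(r^{2} + r\right) + 0}{3} = \frac{\left(r + r^{2}\right) + 0}{3} = \frac{r + r^{2}}{3} = \frac{r}{3} + \frac{r^{2}}{3}$)
$\left(j + k{\left(1744 \right)}\right) \left(-1976070 - 623616\right) = \left(-22008 + \frac{1}{3} \cdot 1744 \left(1 + 1744\right)\right) \left(-1976070 - 623616\right) = \left(-22008 + \frac{1}{3} \cdot 1744 \cdot 1745\right) \left(-2599686\right) = \left(-22008 + \frac{3043280}{3}\right) \left(-2599686\right) = \frac{2977256}{3} \left(-2599686\right) = -2579976913872$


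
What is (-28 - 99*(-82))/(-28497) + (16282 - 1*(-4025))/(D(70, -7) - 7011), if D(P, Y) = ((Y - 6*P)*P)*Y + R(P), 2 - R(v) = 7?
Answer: -1057222681/5762492358 ≈ -0.18347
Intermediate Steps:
R(v) = -5 (R(v) = 2 - 1*7 = 2 - 7 = -5)
D(P, Y) = -5 + P*Y*(Y - 6*P) (D(P, Y) = ((Y - 6*P)*P)*Y - 5 = (P*(Y - 6*P))*Y - 5 = P*Y*(Y - 6*P) - 5 = -5 + P*Y*(Y - 6*P))
(-28 - 99*(-82))/(-28497) + (16282 - 1*(-4025))/(D(70, -7) - 7011) = (-28 - 99*(-82))/(-28497) + (16282 - 1*(-4025))/((-5 + 70*(-7)² - 6*(-7)*70²) - 7011) = (-28 + 8118)*(-1/28497) + (16282 + 4025)/((-5 + 70*49 - 6*(-7)*4900) - 7011) = 8090*(-1/28497) + 20307/((-5 + 3430 + 205800) - 7011) = -8090/28497 + 20307/(209225 - 7011) = -8090/28497 + 20307/202214 = -1057222681/5762492358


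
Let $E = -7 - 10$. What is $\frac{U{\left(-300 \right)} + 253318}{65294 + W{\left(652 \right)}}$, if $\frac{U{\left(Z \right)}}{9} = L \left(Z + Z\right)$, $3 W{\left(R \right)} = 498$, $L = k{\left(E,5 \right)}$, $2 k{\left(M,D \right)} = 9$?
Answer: $\frac{114509}{32730} \approx 3.4986$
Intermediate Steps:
$E = -17$ ($E = -7 - 10 = -17$)
$k{\left(M,D \right)} = \frac{9}{2}$ ($k{\left(M,D \right)} = \frac{1}{2} \cdot 9 = \frac{9}{2}$)
$L = \frac{9}{2} \approx 4.5$
$W{\left(R \right)} = 166$ ($W{\left(R \right)} = \frac{1}{3} \cdot 498 = 166$)
$U{\left(Z \right)} = 81 Z$ ($U{\left(Z \right)} = 9 \frac{9 \left(Z + Z\right)}{2} = 9 \frac{9 \cdot 2 Z}{2} = 9 \cdot 9 Z = 81 Z$)
$\frac{U{\left(-300 \right)} + 253318}{65294 + W{\left(652 \right)}} = \frac{81 \left(-300\right) + 253318}{65294 + 166} = \frac{-24300 + 253318}{65460} = 229018 \cdot \frac{1}{65460} = \frac{114509}{32730}$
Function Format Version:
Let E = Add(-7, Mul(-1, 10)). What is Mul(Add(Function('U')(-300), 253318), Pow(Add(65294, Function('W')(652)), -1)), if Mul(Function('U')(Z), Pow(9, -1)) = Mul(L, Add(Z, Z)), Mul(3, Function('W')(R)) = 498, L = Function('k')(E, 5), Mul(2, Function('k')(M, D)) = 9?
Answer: Rational(114509, 32730) ≈ 3.4986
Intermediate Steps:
E = -17 (E = Add(-7, -10) = -17)
Function('k')(M, D) = Rational(9, 2) (Function('k')(M, D) = Mul(Rational(1, 2), 9) = Rational(9, 2))
L = Rational(9, 2) ≈ 4.5000
Function('W')(R) = 166 (Function('W')(R) = Mul(Rational(1, 3), 498) = 166)
Function('U')(Z) = Mul(81, Z) (Function('U')(Z) = Mul(9, Mul(Rational(9, 2), Add(Z, Z))) = Mul(9, Mul(Rational(9, 2), Mul(2, Z))) = Mul(9, Mul(9, Z)) = Mul(81, Z))
Mul(Add(Function('U')(-300), 253318), Pow(Add(65294, Function('W')(652)), -1)) = Mul(Add(Mul(81, -300), 253318), Pow(Add(65294, 166), -1)) = Mul(Add(-24300, 253318), Pow(65460, -1)) = Mul(229018, Rational(1, 65460)) = Rational(114509, 32730)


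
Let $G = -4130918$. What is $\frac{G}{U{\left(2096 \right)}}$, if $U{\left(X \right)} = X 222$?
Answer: $- \frac{2065459}{232656} \approx -8.8777$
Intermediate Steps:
$U{\left(X \right)} = 222 X$
$\frac{G}{U{\left(2096 \right)}} = - \frac{4130918}{222 \cdot 2096} = - \frac{4130918}{465312} = \left(-4130918\right) \frac{1}{465312} = - \frac{2065459}{232656}$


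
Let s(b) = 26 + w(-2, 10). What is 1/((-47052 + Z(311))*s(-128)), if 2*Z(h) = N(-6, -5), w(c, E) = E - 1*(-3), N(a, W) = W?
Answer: -2/3670251 ≈ -5.4492e-7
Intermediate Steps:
w(c, E) = 3 + E (w(c, E) = E + 3 = 3 + E)
Z(h) = -5/2 (Z(h) = (½)*(-5) = -5/2)
s(b) = 39 (s(b) = 26 + (3 + 10) = 26 + 13 = 39)
1/((-47052 + Z(311))*s(-128)) = 1/(-47052 - 5/2*39) = (1/39)/(-94109/2) = -2/94109*1/39 = -2/3670251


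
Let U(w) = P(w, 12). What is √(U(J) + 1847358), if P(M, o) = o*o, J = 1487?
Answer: 3*√205278 ≈ 1359.2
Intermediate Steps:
P(M, o) = o²
U(w) = 144 (U(w) = 12² = 144)
√(U(J) + 1847358) = √(144 + 1847358) = √1847502 = 3*√205278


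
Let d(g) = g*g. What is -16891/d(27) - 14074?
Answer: -10276837/729 ≈ -14097.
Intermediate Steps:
d(g) = g²
-16891/d(27) - 14074 = -16891/(27²) - 14074 = -16891/729 - 14074 = -10276837/729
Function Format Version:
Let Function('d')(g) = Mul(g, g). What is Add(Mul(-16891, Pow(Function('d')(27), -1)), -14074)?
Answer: Rational(-10276837, 729) ≈ -14097.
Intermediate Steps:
Function('d')(g) = Pow(g, 2)
Add(Mul(-16891, Pow(Function('d')(27), -1)), -14074) = Add(Mul(-16891, Pow(Pow(27, 2), -1)), -14074) = Add(Mul(-16891, Pow(729, -1)), -14074) = Add(Mul(-16891, Rational(1, 729)), -14074) = Add(Rational(-16891, 729), -14074) = Rational(-10276837, 729)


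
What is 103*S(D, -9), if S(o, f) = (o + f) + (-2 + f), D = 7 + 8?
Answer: -515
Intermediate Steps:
D = 15
S(o, f) = -2 + o + 2*f (S(o, f) = (f + o) + (-2 + f) = -2 + o + 2*f)
103*S(D, -9) = 103*(-2 + 15 + 2*(-9)) = 103*(-2 + 15 - 18) = 103*(-5) = -515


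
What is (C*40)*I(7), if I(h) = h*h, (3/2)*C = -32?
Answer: -125440/3 ≈ -41813.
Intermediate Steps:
C = -64/3 (C = (⅔)*(-32) = -64/3 ≈ -21.333)
I(h) = h²
(C*40)*I(7) = -64/3*40*7² = -2560/3*49 = -125440/3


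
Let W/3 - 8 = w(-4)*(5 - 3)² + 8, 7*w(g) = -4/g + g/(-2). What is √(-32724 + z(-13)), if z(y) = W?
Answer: 2*I*√400218/7 ≈ 180.75*I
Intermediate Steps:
w(g) = -4/(7*g) - g/14 (w(g) = (-4/g + g/(-2))/7 = (-4/g + g*(-½))/7 = (-4/g - g/2)/7 = -4/(7*g) - g/14)
W = 372/7 (W = 24 + 3*(((1/14)*(-8 - 1*(-4)²)/(-4))*(5 - 3)² + 8) = 24 + 3*(((1/14)*(-¼)*(-8 - 1*16))*2² + 8) = 24 + 3*(((1/14)*(-¼)*(-8 - 16))*4 + 8) = 24 + 3*(((1/14)*(-¼)*(-24))*4 + 8) = 24 + 3*((3/7)*4 + 8) = 24 + 3*(12/7 + 8) = 24 + 3*(68/7) = 24 + 204/7 = 372/7 ≈ 53.143)
z(y) = 372/7
√(-32724 + z(-13)) = √(-32724 + 372/7) = √(-228696/7) = 2*I*√400218/7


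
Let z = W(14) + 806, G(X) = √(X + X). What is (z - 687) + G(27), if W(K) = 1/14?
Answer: 1667/14 + 3*√6 ≈ 126.42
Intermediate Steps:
W(K) = 1/14
G(X) = √2*√X (G(X) = √(2*X) = √2*√X)
z = 11285/14 (z = 1/14 + 806 = 11285/14 ≈ 806.07)
(z - 687) + G(27) = (11285/14 - 687) + √2*√27 = 1667/14 + √2*(3*√3) = 1667/14 + 3*√6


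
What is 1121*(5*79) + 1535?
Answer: 444330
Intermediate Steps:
1121*(5*79) + 1535 = 1121*395 + 1535 = 442795 + 1535 = 444330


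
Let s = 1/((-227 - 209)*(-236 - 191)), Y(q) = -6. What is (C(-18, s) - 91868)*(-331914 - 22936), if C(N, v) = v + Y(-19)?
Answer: 3034742195567975/93086 ≈ 3.2601e+10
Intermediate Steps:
s = 1/186172 (s = 1/(-436*(-427)) = 1/186172 ≈ 5.3714e-6)
C(N, v) = -6 + v (C(N, v) = v - 6 = -6 + v)
(C(-18, s) - 91868)*(-331914 - 22936) = ((-6 + 1/186172) - 91868)*(-331914 - 22936) = (-1117031/186172 - 91868)*(-354850) = -17104366327/186172*(-354850) = 3034742195567975/93086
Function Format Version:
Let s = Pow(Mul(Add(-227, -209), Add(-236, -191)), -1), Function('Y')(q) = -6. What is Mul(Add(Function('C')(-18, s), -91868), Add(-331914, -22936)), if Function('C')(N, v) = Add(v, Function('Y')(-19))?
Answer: Rational(3034742195567975, 93086) ≈ 3.2601e+10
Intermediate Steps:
s = Rational(1, 186172) (s = Pow(Mul(-436, -427), -1) = Pow(186172, -1) = Rational(1, 186172) ≈ 5.3714e-6)
Function('C')(N, v) = Add(-6, v) (Function('C')(N, v) = Add(v, -6) = Add(-6, v))
Mul(Add(Function('C')(-18, s), -91868), Add(-331914, -22936)) = Mul(Add(Add(-6, Rational(1, 186172)), -91868), Add(-331914, -22936)) = Mul(Add(Rational(-1117031, 186172), -91868), -354850) = Mul(Rational(-17104366327, 186172), -354850) = Rational(3034742195567975, 93086)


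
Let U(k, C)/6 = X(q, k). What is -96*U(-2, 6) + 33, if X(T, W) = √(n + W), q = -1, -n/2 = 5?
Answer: 33 - 1152*I*√3 ≈ 33.0 - 1995.3*I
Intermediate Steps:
n = -10 (n = -2*5 = -10)
X(T, W) = √(-10 + W)
U(k, C) = 6*√(-10 + k)
-96*U(-2, 6) + 33 = -576*√(-10 - 2) + 33 = -576*√(-12) + 33 = -576*2*I*√3 + 33 = -1152*I*√3 + 33 = 33 - 1152*I*√3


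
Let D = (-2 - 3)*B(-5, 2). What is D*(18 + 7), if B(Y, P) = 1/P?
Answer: -125/2 ≈ -62.500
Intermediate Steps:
B(Y, P) = 1/P
D = -5/2 (D = (-2 - 3)/2 = -5*½ = -5/2 ≈ -2.5000)
D*(18 + 7) = -5*(18 + 7)/2 = -5/2*25 = -125/2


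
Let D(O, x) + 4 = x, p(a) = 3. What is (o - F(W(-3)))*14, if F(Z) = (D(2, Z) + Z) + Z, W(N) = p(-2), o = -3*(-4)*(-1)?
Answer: -238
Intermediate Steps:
o = -12 (o = 12*(-1) = -12)
D(O, x) = -4 + x
W(N) = 3
F(Z) = -4 + 3*Z (F(Z) = ((-4 + Z) + Z) + Z = (-4 + 2*Z) + Z = -4 + 3*Z)
(o - F(W(-3)))*14 = (-12 - (-4 + 3*3))*14 = (-12 - (-4 + 9))*14 = (-12 - 1*5)*14 = (-12 - 5)*14 = -17*14 = -238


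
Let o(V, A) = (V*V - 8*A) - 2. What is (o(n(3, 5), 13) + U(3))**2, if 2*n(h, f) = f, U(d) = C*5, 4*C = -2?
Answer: 167281/16 ≈ 10455.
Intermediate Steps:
C = -1/2 (C = (1/4)*(-2) = -1/2 ≈ -0.50000)
U(d) = -5/2 (U(d) = -1/2*5 = -5/2)
n(h, f) = f/2
o(V, A) = -2 + V**2 - 8*A (o(V, A) = (V**2 - 8*A) - 2 = -2 + V**2 - 8*A)
(o(n(3, 5), 13) + U(3))**2 = ((-2 + ((1/2)*5)**2 - 8*13) - 5/2)**2 = ((-2 + (5/2)**2 - 104) - 5/2)**2 = ((-2 + 25/4 - 104) - 5/2)**2 = (-399/4 - 5/2)**2 = (-409/4)**2 = 167281/16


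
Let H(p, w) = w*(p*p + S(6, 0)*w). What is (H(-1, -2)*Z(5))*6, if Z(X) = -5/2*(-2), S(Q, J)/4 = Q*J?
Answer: -60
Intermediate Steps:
S(Q, J) = 4*J*Q (S(Q, J) = 4*(Q*J) = 4*(J*Q) = 4*J*Q)
Z(X) = 5 (Z(X) = -5/2*(-2) = 5)
H(p, w) = w*p**2 (H(p, w) = w*(p*p + (4*0*6)*w) = w*(p**2 + 0*w) = w*(p**2 + 0) = w*p**2)
(H(-1, -2)*Z(5))*6 = (-2*(-1)**2*5)*6 = (-2*1*5)*6 = -2*5*6 = -10*6 = -60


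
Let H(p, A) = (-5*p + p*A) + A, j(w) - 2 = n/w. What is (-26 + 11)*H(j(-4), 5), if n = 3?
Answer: -75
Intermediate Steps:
j(w) = 2 + 3/w
H(p, A) = A - 5*p + A*p (H(p, A) = (-5*p + A*p) + A = A - 5*p + A*p)
(-26 + 11)*H(j(-4), 5) = (-26 + 11)*(5 - 5*(2 + 3/(-4)) + 5*(2 + 3/(-4))) = -15*(5 - 5*(2 + 3*(-¼)) + 5*(2 + 3*(-¼))) = -15*(5 - 5*(2 - ¾) + 5*(2 - ¾)) = -15*(5 - 5*5/4 + 5*(5/4)) = -15*(5 - 25/4 + 25/4) = -15*5 = -75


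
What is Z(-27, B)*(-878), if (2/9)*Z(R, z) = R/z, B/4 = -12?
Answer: -35559/16 ≈ -2222.4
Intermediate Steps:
B = -48 (B = 4*(-12) = -48)
Z(R, z) = 9*R/(2*z) (Z(R, z) = 9*(R/z)/2 = 9*R/(2*z))
Z(-27, B)*(-878) = ((9/2)*(-27)/(-48))*(-878) = ((9/2)*(-27)*(-1/48))*(-878) = (81/32)*(-878) = -35559/16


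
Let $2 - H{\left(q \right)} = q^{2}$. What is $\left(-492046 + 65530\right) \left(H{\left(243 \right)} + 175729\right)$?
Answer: $-49766739912$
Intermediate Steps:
$H{\left(q \right)} = 2 - q^{2}$
$\left(-492046 + 65530\right) \left(H{\left(243 \right)} + 175729\right) = \left(-492046 + 65530\right) \left(\left(2 - 243^{2}\right) + 175729\right) = - 426516 \left(\left(2 - 59049\right) + 175729\right) = - 426516 \left(-59047 + 175729\right) = \left(-426516\right) 116682 = -49766739912$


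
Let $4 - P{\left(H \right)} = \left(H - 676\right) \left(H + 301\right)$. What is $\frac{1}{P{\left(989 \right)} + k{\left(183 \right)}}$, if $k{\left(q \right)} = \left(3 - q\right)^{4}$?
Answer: $\frac{1}{1049356234} \approx 9.5297 \cdot 10^{-10}$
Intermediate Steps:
$P{\left(H \right)} = 4 - \left(-676 + H\right) \left(301 + H\right)$ ($P{\left(H \right)} = 4 - \left(H - 676\right) \left(H + 301\right) = 4 - \left(-676 + H\right) \left(301 + H\right)$)
$\frac{1}{P{\left(989 \right)} + k{\left(183 \right)}} = \frac{1}{\left(203480 - 989^{2} + 375 \cdot 989\right) + \left(-3 + 183\right)^{4}} = \frac{1}{\left(203480 - 978121 + 370875\right) + 180^{4}} = \frac{1}{\left(203480 - 978121 + 370875\right) + 1049760000} = \frac{1}{-403766 + 1049760000} = \frac{1}{1049356234}$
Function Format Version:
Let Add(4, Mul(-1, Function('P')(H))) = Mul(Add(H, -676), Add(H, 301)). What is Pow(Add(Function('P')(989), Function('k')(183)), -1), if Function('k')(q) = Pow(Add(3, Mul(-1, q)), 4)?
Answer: Rational(1, 1049356234) ≈ 9.5297e-10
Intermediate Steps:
Function('P')(H) = Add(4, Mul(-1, Add(-676, H), Add(301, H))) (Function('P')(H) = Add(4, Mul(-1, Mul(Add(H, -676), Add(H, 301)))) = Add(4, Mul(-1, Mul(Add(-676, H), Add(301, H)))) = Add(4, Mul(-1, Add(-676, H), Add(301, H))))
Pow(Add(Function('P')(989), Function('k')(183)), -1) = Pow(Add(Add(203480, Mul(-1, Pow(989, 2)), Mul(375, 989)), Pow(Add(-3, 183), 4)), -1) = Pow(Add(Add(203480, Mul(-1, 978121), 370875), Pow(180, 4)), -1) = Pow(Add(Add(203480, -978121, 370875), 1049760000), -1) = Pow(Add(-403766, 1049760000), -1) = Pow(1049356234, -1) = Rational(1, 1049356234)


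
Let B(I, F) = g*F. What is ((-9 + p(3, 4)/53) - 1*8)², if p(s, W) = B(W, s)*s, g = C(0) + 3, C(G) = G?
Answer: 763876/2809 ≈ 271.94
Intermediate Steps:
g = 3 (g = 0 + 3 = 3)
B(I, F) = 3*F
p(s, W) = 3*s² (p(s, W) = (3*s)*s = 3*s²)
((-9 + p(3, 4)/53) - 1*8)² = ((-9 + (3*3²)/53) - 1*8)² = ((-9 + (3*9)*(1/53)) - 8)² = ((-9 + 27*(1/53)) - 8)² = ((-9 + 27/53) - 8)² = (-450/53 - 8)² = (-874/53)² = 763876/2809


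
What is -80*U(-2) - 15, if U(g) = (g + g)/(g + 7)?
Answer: 49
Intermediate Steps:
U(g) = 2*g/(7 + g) (U(g) = (2*g)/(7 + g) = 2*g/(7 + g))
-80*U(-2) - 15 = -160*(-2)/(7 - 2) - 15 = -160*(-2)/5 - 15 = -80*(-⅘) - 15 = 64 - 15 = 49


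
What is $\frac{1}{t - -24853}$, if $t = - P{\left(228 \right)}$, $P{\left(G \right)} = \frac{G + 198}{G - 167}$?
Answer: $\frac{61}{1515607} \approx 4.0248 \cdot 10^{-5}$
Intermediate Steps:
$P{\left(G \right)} = \frac{198 + G}{-167 + G}$
$t = - \frac{426}{61}$ ($t = - \frac{198 + 228}{-167 + 228} = - \frac{426}{61} \approx -6.9836$)
$\frac{1}{t - -24853} = \frac{1}{- \frac{426}{61} - -24853} = \frac{1}{- \frac{426}{61} + \left(-4988 + 29841\right)} = \frac{1}{- \frac{426}{61} + 24853} = \frac{1}{\frac{1515607}{61}} = \frac{61}{1515607}$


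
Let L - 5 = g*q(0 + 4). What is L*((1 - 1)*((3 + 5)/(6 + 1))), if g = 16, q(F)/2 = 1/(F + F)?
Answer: 0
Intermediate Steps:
q(F) = 1/F (q(F) = 2/(F + F) = 2/((2*F)) = 2*(1/(2*F)) = 1/F)
L = 9 (L = 5 + 16/(0 + 4) = 5 + 16/4 = 5 + 16*(¼) = 5 + 4 = 9)
L*((1 - 1)*((3 + 5)/(6 + 1))) = 9*((1 - 1)*((3 + 5)/(6 + 1))) = 9*(0*(8/7)) = 9*0 = 0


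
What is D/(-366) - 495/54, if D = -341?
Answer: -1507/183 ≈ -8.2350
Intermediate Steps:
D/(-366) - 495/54 = -341/(-366) - 495/54 = -341*(-1/366) - 495*1/54 = 341/366 - 55/6 = -1507/183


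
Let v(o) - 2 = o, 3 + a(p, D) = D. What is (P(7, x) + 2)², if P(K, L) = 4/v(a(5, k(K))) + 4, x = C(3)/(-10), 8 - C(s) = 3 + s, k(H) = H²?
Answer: 5329/144 ≈ 37.007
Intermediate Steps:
a(p, D) = -3 + D
C(s) = 5 - s (C(s) = 8 - (3 + s) = 8 + (-3 - s) = 5 - s)
v(o) = 2 + o
x = -⅕ (x = (5 - 1*3)/(-10) = (5 - 3)*(-⅒) = 2*(-⅒) = -⅕ ≈ -0.20000)
P(K, L) = 4 + 4/(-1 + K²) (P(K, L) = 4/(2 + (-3 + K²)) + 4 = 4/(-1 + K²) + 4 = 4 + 4/(-1 + K²))
(P(7, x) + 2)² = (4*7²/(-1 + 7²) + 2)² = (4*49/(-1 + 49) + 2)² = (4*49/48 + 2)² = (4*49*(1/48) + 2)² = (49/12 + 2)² = (73/12)² = 5329/144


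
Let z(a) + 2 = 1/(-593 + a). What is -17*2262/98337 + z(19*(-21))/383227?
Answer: -4872971122827/12461303450336 ≈ -0.39105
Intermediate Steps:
z(a) = -2 + 1/(-593 + a)
-17*2262/98337 + z(19*(-21))/383227 = -17*2262/98337 + ((1187 - 38*(-21))/(-593 + 19*(-21)))/383227 = -38454*1/98337 + ((1187 - 2*(-399))/(-593 - 399))*(1/383227) = -12818/32779 + ((1187 + 798)/(-992))*(1/383227) = -12818/32779 - 1/992*1985*(1/383227) = -12818/32779 - 1985/992*1/383227 = -12818/32779 - 1985/380161184 = -4872971122827/12461303450336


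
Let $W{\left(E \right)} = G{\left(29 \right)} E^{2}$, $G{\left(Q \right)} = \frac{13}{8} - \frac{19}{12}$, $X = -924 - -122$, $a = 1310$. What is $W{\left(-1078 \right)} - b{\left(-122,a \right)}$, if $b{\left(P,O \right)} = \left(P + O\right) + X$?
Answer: $\frac{288205}{6} \approx 48034.0$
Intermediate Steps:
$X = -802$ ($X = -924 + 122 = -802$)
$G{\left(Q \right)} = \frac{1}{24}$ ($G{\left(Q \right)} = 13 \cdot \frac{1}{8} - \frac{19}{12} = \frac{13}{8} - \frac{19}{12} = \frac{1}{24}$)
$b{\left(P,O \right)} = -802 + O + P$ ($b{\left(P,O \right)} = \left(P + O\right) - 802 = \left(O + P\right) - 802 = -802 + O + P$)
$W{\left(E \right)} = \frac{E^{2}}{24}$
$W{\left(-1078 \right)} - b{\left(-122,a \right)} = \frac{\left(-1078\right)^{2}}{24} - \left(-802 + 1310 - 122\right) = \frac{1}{24} \cdot 1162084 - 386 = \frac{290521}{6} - 386 = \frac{288205}{6}$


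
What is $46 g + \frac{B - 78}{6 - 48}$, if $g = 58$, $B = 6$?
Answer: $\frac{18688}{7} \approx 2669.7$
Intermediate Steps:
$46 g + \frac{B - 78}{6 - 48} = 46 \cdot 58 + \frac{6 - 78}{6 - 48} = 2668 - \frac{72}{-42} = 2668 - - \frac{12}{7} = 2668 + \frac{12}{7} = \frac{18688}{7}$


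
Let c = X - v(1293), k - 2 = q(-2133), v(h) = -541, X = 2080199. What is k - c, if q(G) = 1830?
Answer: -2078908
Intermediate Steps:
k = 1832 (k = 2 + 1830 = 1832)
c = 2080740 (c = 2080199 - 1*(-541) = 2080199 + 541 = 2080740)
k - c = 1832 - 1*2080740 = 1832 - 2080740 = -2078908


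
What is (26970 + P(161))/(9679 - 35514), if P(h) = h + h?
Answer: -27292/25835 ≈ -1.0564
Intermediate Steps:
P(h) = 2*h
(26970 + P(161))/(9679 - 35514) = (26970 + 2*161)/(9679 - 35514) = (26970 + 322)/(-25835) = 27292*(-1/25835) = -27292/25835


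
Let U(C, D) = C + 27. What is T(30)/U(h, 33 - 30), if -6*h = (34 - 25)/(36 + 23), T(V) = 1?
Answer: 118/3183 ≈ 0.037072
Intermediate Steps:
h = -3/118 (h = -(34 - 25)/(6*(36 + 23)) = -3/(2*59) = -⅙*9/59 = -3/118 ≈ -0.025424)
U(C, D) = 27 + C
T(30)/U(h, 33 - 30) = 1/(27 - 3/118) = 1/(3183/118) = 1*(118/3183) = 118/3183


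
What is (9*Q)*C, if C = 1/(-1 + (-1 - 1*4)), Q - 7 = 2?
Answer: -27/2 ≈ -13.500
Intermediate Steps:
Q = 9 (Q = 7 + 2 = 9)
C = -⅙ (C = 1/(-1 + (-1 - 4)) = 1/(-1 - 5) = 1/(-6) = -⅙ ≈ -0.16667)
(9*Q)*C = (9*9)*(-⅙) = 81*(-⅙) = -27/2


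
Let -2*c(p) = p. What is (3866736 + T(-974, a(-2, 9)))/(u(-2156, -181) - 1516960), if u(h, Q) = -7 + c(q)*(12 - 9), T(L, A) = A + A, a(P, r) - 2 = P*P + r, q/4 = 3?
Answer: -3866766/1516985 ≈ -2.5490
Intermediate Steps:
q = 12 (q = 4*3 = 12)
c(p) = -p/2
a(P, r) = 2 + r + P² (a(P, r) = 2 + (P*P + r) = 2 + (P² + r) = 2 + (r + P²) = 2 + r + P²)
T(L, A) = 2*A
u(h, Q) = -25 (u(h, Q) = -7 + (-½*12)*(12 - 9) = -7 - 6*3 = -7 - 18 = -25)
(3866736 + T(-974, a(-2, 9)))/(u(-2156, -181) - 1516960) = (3866736 + 2*(2 + 9 + (-2)²))/(-25 - 1516960) = (3866736 + 2*(2 + 9 + 4))/(-1516985) = (3866736 + 2*15)*(-1/1516985) = (3866736 + 30)*(-1/1516985) = 3866766*(-1/1516985) = -3866766/1516985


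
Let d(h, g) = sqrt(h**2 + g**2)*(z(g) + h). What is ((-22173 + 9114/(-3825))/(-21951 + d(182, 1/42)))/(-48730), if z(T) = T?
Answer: 321870763495475208/19837155532129734836125 + 1155429468858*sqrt(58430737)/360675555129631542475 ≈ 4.0713e-5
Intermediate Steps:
d(h, g) = sqrt(g**2 + h**2)*(g + h) (d(h, g) = sqrt(h**2 + g**2)*(g + h) = sqrt(g**2 + h**2)*(g + h))
((-22173 + 9114/(-3825))/(-21951 + d(182, 1/42)))/(-48730) = ((-22173 + 9114/(-3825))/(-21951 + sqrt((1/42)**2 + 182**2)*(1/42 + 182)))/(-48730) = ((-22173 + 9114*(-1/3825))/(-21951 + sqrt((1/42)**2 + 33124)*(1/42 + 182)))*(-1/48730) = ((-22173 - 3038/1275)/(-21951 + sqrt(1/1764 + 33124)*(7645/42)))*(-1/48730) = -28273613/(1275*(-21951 + sqrt(58430737/1764)*(7645/42)))*(-1/48730) = -28273613/(1275*(-21951 + (sqrt(58430737)/42)*(7645/42)))*(-1/48730) = -28273613/(1275*(-21951 + 7645*sqrt(58430737)/1764))*(-1/48730) = 28273613/(62130750*(-21951 + 7645*sqrt(58430737)/1764))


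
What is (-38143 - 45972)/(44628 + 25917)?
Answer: -16823/14109 ≈ -1.1924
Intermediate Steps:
(-38143 - 45972)/(44628 + 25917) = -84115/70545 = -84115*1/70545 = -16823/14109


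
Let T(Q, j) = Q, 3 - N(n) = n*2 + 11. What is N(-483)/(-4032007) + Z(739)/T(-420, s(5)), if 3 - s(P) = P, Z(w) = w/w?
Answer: -633481/241920420 ≈ -0.0026186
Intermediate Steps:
N(n) = -8 - 2*n (N(n) = 3 - (n*2 + 11) = 3 - (2*n + 11) = 3 - (11 + 2*n) = 3 + (-11 - 2*n) = -8 - 2*n)
Z(w) = 1
s(P) = 3 - P
N(-483)/(-4032007) + Z(739)/T(-420, s(5)) = (-8 - 2*(-483))/(-4032007) + 1/(-420) = (-8 + 966)*(-1/4032007) + 1*(-1/420) = 958*(-1/4032007) - 1/420 = -958/4032007 - 1/420 = -633481/241920420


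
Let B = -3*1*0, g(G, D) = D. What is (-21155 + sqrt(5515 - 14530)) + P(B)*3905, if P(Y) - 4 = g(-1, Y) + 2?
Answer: 2275 + I*sqrt(9015) ≈ 2275.0 + 94.947*I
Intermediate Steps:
B = 0 (B = -3*0 = 0)
P(Y) = 6 + Y (P(Y) = 4 + (Y + 2) = 4 + (2 + Y) = 6 + Y)
(-21155 + sqrt(5515 - 14530)) + P(B)*3905 = (-21155 + sqrt(5515 - 14530)) + (6 + 0)*3905 = (-21155 + sqrt(-9015)) + 6*3905 = (-21155 + I*sqrt(9015)) + 23430 = 2275 + I*sqrt(9015)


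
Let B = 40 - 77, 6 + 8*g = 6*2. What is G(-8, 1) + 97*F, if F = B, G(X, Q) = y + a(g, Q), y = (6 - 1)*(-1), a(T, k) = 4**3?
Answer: -3530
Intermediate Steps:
g = 3/4 (g = -3/4 + (6*2)/8 = -3/4 + (1/8)*12 = -3/4 + 3/2 = 3/4 ≈ 0.75000)
a(T, k) = 64
y = -5 (y = 5*(-1) = -5)
G(X, Q) = 59 (G(X, Q) = -5 + 64 = 59)
B = -37
F = -37
G(-8, 1) + 97*F = 59 + 97*(-37) = 59 - 3589 = -3530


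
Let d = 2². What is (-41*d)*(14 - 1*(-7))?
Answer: -3444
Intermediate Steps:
d = 4
(-41*d)*(14 - 1*(-7)) = (-41*4)*(14 - 1*(-7)) = -164*(14 + 7) = -164*21 = -3444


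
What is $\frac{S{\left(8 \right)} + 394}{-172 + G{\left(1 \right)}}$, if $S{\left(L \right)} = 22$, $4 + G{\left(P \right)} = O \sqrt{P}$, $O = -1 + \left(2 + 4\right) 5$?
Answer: $- \frac{416}{147} \approx -2.8299$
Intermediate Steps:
$O = 29$ ($O = -1 + 6 \cdot 5 = -1 + 30 = 29$)
$G{\left(P \right)} = -4 + 29 \sqrt{P}$
$\frac{S{\left(8 \right)} + 394}{-172 + G{\left(1 \right)}} = \frac{22 + 394}{-172 - \left(4 - 29 \sqrt{1}\right)} = \frac{416}{-172 + \left(-4 + 29 \cdot 1\right)} = \frac{416}{-172 + \left(-4 + 29\right)} = \frac{416}{-172 + 25} = \frac{416}{-147} = 416 \left(- \frac{1}{147}\right) = - \frac{416}{147}$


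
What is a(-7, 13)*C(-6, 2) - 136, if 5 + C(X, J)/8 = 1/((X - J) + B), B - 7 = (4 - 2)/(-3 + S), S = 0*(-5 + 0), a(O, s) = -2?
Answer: -232/5 ≈ -46.400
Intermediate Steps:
S = 0 (S = 0*(-5) = 0)
B = 19/3 (B = 7 + (4 - 2)/(-3 + 0) = 7 + 2/(-3) = 7 + 2*(-1/3) = 7 - 2/3 = 19/3 ≈ 6.3333)
C(X, J) = -40 + 8/(19/3 + X - J) (C(X, J) = -40 + 8/((X - J) + 19/3) = -40 + 8/(19/3 + X - J))
a(-7, 13)*C(-6, 2) - 136 = -16*(92 - 15*2 + 15*(-6))/(-19 - 3*(-6) + 3*2) - 136 = -16*(92 - 30 - 90)/(-19 + 18 + 6) - 136 = -16*(-28)/5 - 136 = -2*(-224/5) - 136 = 448/5 - 136 = -232/5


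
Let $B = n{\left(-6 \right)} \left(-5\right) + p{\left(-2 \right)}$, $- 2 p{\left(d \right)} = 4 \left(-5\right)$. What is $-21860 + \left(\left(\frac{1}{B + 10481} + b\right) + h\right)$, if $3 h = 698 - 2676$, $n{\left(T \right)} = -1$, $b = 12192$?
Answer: $- \frac{325187069}{31488} \approx -10327.0$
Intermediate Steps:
$p{\left(d \right)} = 10$ ($p{\left(d \right)} = - \frac{4 \left(-5\right)}{2} = \left(- \frac{1}{2}\right) \left(-20\right) = 10$)
$B = 15$ ($B = \left(-1\right) \left(-5\right) + 10 = 5 + 10 = 15$)
$h = - \frac{1978}{3}$ ($h = \frac{698 - 2676}{3} = \frac{1}{3} \left(-1978\right) = - \frac{1978}{3} \approx -659.33$)
$-21860 + \left(\left(\frac{1}{B + 10481} + b\right) + h\right) = -21860 + \left(\left(\frac{1}{15 + 10481} + 12192\right) - \frac{1978}{3}\right) = -21860 + \left(\left(\frac{1}{10496} + 12192\right) - \frac{1978}{3}\right) = -21860 + \left(\frac{127967233}{10496} - \frac{1978}{3}\right) = -21860 + \frac{363140611}{31488} = - \frac{325187069}{31488}$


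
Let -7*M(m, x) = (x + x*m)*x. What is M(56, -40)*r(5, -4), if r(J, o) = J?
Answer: -456000/7 ≈ -65143.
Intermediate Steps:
M(m, x) = -x*(x + m*x)/7 (M(m, x) = -(x + x*m)*x/7 = -(x + m*x)*x/7 = -x*(x + m*x)/7)
M(56, -40)*r(5, -4) = ((1/7)*(-40)**2*(-1 - 1*56))*5 = ((1/7)*1600*(-1 - 56))*5 = ((1/7)*1600*(-57))*5 = -91200/7*5 = -456000/7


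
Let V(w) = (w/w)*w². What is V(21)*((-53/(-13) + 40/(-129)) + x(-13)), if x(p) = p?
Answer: -2276148/559 ≈ -4071.8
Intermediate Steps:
V(w) = w² (V(w) = 1*w² = w²)
V(21)*((-53/(-13) + 40/(-129)) + x(-13)) = 21²*((-53/(-13) + 40/(-129)) - 13) = 441*((-53*(-1/13) + 40*(-1/129)) - 13) = 441*((53/13 - 40/129) - 13) = 441*(6317/1677 - 13) = 441*(-15484/1677) = -2276148/559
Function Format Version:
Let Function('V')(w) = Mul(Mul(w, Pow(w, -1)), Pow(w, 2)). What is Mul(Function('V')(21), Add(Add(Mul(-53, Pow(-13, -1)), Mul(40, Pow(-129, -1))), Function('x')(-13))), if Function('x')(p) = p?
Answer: Rational(-2276148, 559) ≈ -4071.8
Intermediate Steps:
Function('V')(w) = Pow(w, 2) (Function('V')(w) = Mul(1, Pow(w, 2)) = Pow(w, 2))
Mul(Function('V')(21), Add(Add(Mul(-53, Pow(-13, -1)), Mul(40, Pow(-129, -1))), Function('x')(-13))) = Mul(Pow(21, 2), Add(Add(Mul(-53, Pow(-13, -1)), Mul(40, Pow(-129, -1))), -13)) = Mul(441, Add(Add(Mul(-53, Rational(-1, 13)), Mul(40, Rational(-1, 129))), -13)) = Mul(441, Add(Add(Rational(53, 13), Rational(-40, 129)), -13)) = Mul(441, Add(Rational(6317, 1677), -13)) = Mul(441, Rational(-15484, 1677)) = Rational(-2276148, 559)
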